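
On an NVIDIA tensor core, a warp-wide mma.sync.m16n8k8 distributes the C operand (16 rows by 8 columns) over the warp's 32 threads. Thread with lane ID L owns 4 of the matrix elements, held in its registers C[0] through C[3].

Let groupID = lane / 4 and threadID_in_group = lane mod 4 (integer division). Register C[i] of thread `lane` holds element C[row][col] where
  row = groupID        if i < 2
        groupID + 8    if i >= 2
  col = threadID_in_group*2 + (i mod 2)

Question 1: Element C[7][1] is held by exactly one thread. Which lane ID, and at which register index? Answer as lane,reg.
28,1

r: 7->gid=7,r8=0  c: 1->tid=0,i&1=1
L=7*4+0=28  i=0*2+1=1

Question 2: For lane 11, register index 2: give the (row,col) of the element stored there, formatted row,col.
L=11→G=11>>2=2, T=11&3=3
[2]→row 2+8=10  col 3·2+0=6

10,6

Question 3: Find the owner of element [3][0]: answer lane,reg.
r=3⇒gr=3,Rb=0  c=0⇒th=0,odd=0
L=3*4+0=12  i=0*2+0=0

12,0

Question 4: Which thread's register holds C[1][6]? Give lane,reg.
r=1->g=1,rb=0  c=6->t=3,b0=0
L=1*4+3=7  i=0*2+0=0

7,0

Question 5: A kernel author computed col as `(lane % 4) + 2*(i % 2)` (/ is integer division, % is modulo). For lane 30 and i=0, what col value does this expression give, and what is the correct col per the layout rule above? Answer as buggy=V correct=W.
`(lane % 4) + 2*(i % 2)`[30,0]=>2
lane 30: grp=7 (30/4), tig=2 (30%4)
i=0: r=7+0=7, c=2*2+0=4
col: 2 vs 4

buggy=2 correct=4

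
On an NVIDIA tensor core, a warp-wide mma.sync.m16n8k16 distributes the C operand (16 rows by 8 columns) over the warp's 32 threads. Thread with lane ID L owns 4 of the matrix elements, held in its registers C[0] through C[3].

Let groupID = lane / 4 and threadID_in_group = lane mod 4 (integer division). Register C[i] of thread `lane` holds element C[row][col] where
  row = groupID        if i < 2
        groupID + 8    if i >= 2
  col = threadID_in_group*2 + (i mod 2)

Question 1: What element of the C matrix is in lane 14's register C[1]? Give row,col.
3,5

lane 14: g=3 (14/4), t=2 (14%4)
i=1: r=3+0=3, c=2*2+1=5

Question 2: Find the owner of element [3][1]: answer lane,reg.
12,1

r=3→G=3,rhi=0  c=1→T=0,p=1
L=3*4+0=12  i=0*2+1=1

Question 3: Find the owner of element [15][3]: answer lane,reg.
r=15->g=7,rb=1  c=3->t=1,b0=1
L=7*4+1=29  i=1*2+1=3

29,3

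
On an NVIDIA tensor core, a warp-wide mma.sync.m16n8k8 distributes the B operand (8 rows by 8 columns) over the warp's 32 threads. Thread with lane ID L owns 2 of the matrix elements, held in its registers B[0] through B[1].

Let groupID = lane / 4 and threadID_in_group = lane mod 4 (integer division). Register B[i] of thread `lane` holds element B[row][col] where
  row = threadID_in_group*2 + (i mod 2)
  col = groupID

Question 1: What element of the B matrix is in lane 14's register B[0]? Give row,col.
4,3

14: G=3,T=2
[0] (2*2+0,3) = (4,3)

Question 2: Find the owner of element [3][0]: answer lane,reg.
1,1

c=0→G=0  r=3→T=1,p=1
L=0*4+1=1  i=1=1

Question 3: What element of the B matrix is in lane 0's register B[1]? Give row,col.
lane 0->0/4=0, 0 mod 4=0
i=1  r:2·0+1->1  c:0

1,0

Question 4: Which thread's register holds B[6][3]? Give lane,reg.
15,0

c=3->g=3  r=6->t=3,b0=0
L=3*4+3=15  i=0=0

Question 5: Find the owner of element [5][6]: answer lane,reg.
26,1

c=6⇒gr=6  r=5⇒th=2,odd=1
L=6*4+2=26  i=1=1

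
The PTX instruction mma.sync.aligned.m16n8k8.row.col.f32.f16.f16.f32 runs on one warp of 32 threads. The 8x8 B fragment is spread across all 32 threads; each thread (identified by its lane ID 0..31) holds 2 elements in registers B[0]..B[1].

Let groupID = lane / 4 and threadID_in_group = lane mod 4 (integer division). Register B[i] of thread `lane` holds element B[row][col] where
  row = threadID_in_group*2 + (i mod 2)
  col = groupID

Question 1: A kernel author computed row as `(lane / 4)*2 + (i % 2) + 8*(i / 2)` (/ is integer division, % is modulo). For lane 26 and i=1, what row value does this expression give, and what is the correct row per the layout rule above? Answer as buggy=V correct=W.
`(lane / 4)*2 + (i % 2) + 8*(i / 2)`[26,1]->13
lane 26: gid=6 (26/4), tid=2 (26%4)
i=1: r=2*2+1=5, c=gid=6
row: 13 vs 5

buggy=13 correct=5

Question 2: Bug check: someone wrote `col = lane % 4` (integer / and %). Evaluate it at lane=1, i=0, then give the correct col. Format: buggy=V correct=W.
buggy=1 correct=0

`lane % 4`[1,0]->1
lane 1: gid=0 (1/4), tid=1 (1%4)
i=0: r=1*2+0=2, c=gid=0
col: 1 vs 0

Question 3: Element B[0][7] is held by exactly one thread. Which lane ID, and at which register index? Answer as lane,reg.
28,0

c=7⇒gr=7  r=0⇒th=0,odd=0
L=7*4+0=28  i=0=0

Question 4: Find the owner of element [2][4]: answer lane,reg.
17,0

c=4→G=4  r=2→T=1,p=0
L=4*4+1=17  i=0=0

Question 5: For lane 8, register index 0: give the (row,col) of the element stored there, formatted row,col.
lane 8⇒8/4=2, 8 mod 4=0
i=0  r:2·0+0⇒0  c:2

0,2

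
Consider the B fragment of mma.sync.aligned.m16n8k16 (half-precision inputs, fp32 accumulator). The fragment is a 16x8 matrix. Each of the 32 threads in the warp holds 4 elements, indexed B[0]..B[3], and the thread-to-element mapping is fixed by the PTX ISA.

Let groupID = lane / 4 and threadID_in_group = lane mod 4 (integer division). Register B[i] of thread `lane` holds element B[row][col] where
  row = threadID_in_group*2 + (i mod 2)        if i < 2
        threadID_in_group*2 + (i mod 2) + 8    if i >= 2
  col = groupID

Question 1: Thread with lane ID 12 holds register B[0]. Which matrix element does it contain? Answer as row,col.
0,3

lane 12->12/4=3, 12 mod 4=0
i=0  r:2·0+0+0->0  c:3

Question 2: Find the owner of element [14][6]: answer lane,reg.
c=6->g=6  r=14->rb=1,t=3,b0=0
L=6*4+3=27  i=1*2+0=2

27,2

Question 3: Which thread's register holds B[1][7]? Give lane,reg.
c=7→G=7  r=1→rhi=0,T=0,p=1
L=7*4+0=28  i=0*2+1=1

28,1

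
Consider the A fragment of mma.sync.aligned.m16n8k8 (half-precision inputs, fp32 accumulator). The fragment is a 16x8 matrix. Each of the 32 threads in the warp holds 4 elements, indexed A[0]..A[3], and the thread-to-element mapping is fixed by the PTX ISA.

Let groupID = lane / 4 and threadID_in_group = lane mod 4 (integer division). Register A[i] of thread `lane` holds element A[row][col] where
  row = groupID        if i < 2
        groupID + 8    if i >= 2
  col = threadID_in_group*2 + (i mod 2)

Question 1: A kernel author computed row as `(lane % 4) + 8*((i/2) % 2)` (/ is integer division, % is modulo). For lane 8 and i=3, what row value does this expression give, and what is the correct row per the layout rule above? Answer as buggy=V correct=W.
buggy=8 correct=10

`(lane % 4) + 8*((i/2) % 2)`[8,3]=>8
L=8=>grp=8>>2=2, tig=8&3=0
[3]=>row 2+8=10  col 0·2+1=1
row: 8 vs 10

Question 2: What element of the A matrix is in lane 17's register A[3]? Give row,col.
12,3

lane 17: G=4 (17/4), T=1 (17%4)
i=3: r=4+8=12, c=1*2+1=3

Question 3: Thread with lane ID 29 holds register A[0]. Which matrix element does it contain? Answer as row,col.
lane 29⇒29/4=7, 29 mod 4=1
i=0  r:7+0⇒7  c:2·1+0⇒2

7,2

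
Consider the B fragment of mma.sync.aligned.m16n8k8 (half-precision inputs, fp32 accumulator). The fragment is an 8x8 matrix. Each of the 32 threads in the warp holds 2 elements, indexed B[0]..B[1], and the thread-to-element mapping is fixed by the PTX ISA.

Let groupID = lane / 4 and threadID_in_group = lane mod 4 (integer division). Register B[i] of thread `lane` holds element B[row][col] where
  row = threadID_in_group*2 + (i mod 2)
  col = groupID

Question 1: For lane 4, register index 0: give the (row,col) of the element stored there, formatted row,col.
L=4->g=4>>2=1, t=4&3=0
[0]->row 0·2+0=0  col g=1

0,1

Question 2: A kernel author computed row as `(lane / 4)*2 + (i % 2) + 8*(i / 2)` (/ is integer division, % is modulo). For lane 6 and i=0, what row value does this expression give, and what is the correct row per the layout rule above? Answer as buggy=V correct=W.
buggy=2 correct=4

`(lane / 4)*2 + (i % 2) + 8*(i / 2)`[6,0]→2
lane 6: G=1 (6/4), T=2 (6%4)
i=0: r=2*2+0=4, c=G=1
row: 2 vs 4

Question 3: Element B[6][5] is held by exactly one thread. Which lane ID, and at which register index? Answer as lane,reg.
c=5→G=5  r=6→T=3,p=0
L=5*4+3=23  i=0=0

23,0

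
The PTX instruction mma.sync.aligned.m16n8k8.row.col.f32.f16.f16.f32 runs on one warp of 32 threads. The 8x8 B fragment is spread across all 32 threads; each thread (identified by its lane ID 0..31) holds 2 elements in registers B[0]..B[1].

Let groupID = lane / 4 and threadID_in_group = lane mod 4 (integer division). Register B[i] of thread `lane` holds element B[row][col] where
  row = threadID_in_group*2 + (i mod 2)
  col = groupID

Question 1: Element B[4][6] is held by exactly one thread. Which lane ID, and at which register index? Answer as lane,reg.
26,0

c: 6->gid=6  r: 4->tid=2,i&1=0
L=6*4+2=26  i=0=0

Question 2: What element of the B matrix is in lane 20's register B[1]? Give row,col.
1,5

lane 20: gr=5 (20/4), th=0 (20%4)
i=1: r=0*2+1=1, c=gr=5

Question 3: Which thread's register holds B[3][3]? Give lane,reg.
13,1

c=3⇒gr=3  r=3⇒th=1,odd=1
L=3*4+1=13  i=1=1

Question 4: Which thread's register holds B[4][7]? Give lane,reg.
c:7=>grp=7  r:4=>tig=2,lo=0
L=7*4+2=30  i=0=0

30,0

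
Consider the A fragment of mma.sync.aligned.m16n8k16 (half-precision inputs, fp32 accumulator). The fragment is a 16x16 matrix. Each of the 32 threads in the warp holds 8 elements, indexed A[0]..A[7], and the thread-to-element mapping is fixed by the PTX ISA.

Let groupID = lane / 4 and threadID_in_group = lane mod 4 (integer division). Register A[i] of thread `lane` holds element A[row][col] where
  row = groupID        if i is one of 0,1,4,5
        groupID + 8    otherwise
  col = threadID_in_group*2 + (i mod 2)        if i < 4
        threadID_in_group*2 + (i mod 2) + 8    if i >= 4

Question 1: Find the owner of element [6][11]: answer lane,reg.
25,5

r: 6->gid=6,r8=0  c: 11->c8=1,tid=1,i&1=1
L=6*4+1=25  i=1*4+0*2+1=5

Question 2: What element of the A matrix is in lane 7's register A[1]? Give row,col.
7: G=1,T=3
[1] (1+0,3*2+1+0) = (1,7)

1,7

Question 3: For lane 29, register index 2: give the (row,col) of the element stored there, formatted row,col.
lane 29->29/4=7, 29 mod 4=1
i=2  r:7+8->15  c:2·1+0+0->2

15,2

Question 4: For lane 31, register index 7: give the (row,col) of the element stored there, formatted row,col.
L=31→G=31>>2=7, T=31&3=3
[7]→row 7+8=15  col 3·2+1+8=15

15,15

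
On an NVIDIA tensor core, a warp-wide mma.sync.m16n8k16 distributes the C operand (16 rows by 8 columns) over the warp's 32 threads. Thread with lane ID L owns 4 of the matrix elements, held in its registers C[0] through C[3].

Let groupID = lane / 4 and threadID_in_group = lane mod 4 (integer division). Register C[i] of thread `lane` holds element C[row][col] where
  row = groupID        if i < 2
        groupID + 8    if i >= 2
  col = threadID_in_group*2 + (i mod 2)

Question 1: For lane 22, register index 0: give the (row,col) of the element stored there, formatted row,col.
5,4

22: G=5,T=2
[0] (5+0,2*2+0) = (5,4)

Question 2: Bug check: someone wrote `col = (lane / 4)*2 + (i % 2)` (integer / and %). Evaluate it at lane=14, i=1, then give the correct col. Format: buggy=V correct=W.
`(lane / 4)*2 + (i % 2)`[14,1]->7
L=14->g=14>>2=3, t=14&3=2
[1]->row 3+0=3  col 2·2+1=5
col: 7 vs 5

buggy=7 correct=5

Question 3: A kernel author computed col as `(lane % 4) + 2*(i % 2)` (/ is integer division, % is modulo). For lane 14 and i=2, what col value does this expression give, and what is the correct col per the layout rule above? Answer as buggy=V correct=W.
buggy=2 correct=4

`(lane % 4) + 2*(i % 2)`[14,2]->2
L=14->g=14>>2=3, t=14&3=2
[2]->row 3+8=11  col 2·2+0=4
col: 2 vs 4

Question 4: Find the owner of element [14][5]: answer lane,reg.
r=14->g=6,rb=1  c=5->t=2,b0=1
L=6*4+2=26  i=1*2+1=3

26,3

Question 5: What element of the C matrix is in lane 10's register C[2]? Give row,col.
10,4

lane 10->10/4=2, 10 mod 4=2
i=2  r:2+8->10  c:2·2+0->4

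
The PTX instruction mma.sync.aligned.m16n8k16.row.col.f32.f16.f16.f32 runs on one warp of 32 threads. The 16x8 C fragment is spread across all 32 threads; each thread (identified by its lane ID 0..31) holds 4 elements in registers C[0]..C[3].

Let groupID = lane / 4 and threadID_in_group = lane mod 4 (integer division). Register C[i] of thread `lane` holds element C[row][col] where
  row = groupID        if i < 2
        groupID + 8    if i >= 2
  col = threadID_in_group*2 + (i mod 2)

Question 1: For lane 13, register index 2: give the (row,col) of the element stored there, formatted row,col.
lane 13: g=3 (13/4), t=1 (13%4)
i=2: r=3+8=11, c=1*2+0=2

11,2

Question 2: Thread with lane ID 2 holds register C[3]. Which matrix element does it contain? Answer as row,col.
8,5

lane 2: g=0 (2/4), t=2 (2%4)
i=3: r=0+8=8, c=2*2+1=5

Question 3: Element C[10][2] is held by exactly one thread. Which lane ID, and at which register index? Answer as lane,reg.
r=10->g=2,rb=1  c=2->t=1,b0=0
L=2*4+1=9  i=1*2+0=2

9,2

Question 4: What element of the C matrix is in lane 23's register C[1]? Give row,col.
5,7

L=23⇒gr=23>>2=5, th=23&3=3
[1]⇒row 5+0=5  col 3·2+1=7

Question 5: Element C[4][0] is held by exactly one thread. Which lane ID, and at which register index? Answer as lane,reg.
16,0

r: 4->gid=4,r8=0  c: 0->tid=0,i&1=0
L=4*4+0=16  i=0*2+0=0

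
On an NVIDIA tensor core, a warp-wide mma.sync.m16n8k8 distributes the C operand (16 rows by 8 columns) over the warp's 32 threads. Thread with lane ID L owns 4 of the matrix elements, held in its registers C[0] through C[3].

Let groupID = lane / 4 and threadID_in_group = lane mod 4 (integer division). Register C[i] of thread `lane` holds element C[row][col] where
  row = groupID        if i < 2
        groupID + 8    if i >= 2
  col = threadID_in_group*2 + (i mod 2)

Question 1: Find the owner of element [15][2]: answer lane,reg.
r=15→G=7,rhi=1  c=2→T=1,p=0
L=7*4+1=29  i=1*2+0=2

29,2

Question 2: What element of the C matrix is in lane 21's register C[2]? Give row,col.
13,2

L=21⇒gr=21>>2=5, th=21&3=1
[2]⇒row 5+8=13  col 1·2+0=2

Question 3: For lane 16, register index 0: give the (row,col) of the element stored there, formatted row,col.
4,0

lane 16: g=4 (16/4), t=0 (16%4)
i=0: r=4+0=4, c=0*2+0=0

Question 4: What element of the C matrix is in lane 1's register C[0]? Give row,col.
1: gid=0,tid=1
[0] (0+0,1*2+0) = (0,2)

0,2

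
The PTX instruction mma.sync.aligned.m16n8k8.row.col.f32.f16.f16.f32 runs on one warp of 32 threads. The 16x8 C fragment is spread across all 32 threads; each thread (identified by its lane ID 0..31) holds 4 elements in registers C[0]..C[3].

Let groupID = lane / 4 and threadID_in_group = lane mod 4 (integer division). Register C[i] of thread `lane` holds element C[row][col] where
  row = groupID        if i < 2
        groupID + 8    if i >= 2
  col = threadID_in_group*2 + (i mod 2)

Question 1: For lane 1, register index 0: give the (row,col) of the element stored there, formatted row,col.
L=1->gid=1>>2=0, tid=1&3=1
[0]->row 0+0=0  col 1·2+0=2

0,2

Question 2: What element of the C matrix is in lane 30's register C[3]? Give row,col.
lane 30: G=7 (30/4), T=2 (30%4)
i=3: r=7+8=15, c=2*2+1=5

15,5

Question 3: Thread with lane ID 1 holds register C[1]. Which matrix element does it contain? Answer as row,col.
0,3

lane 1=>1/4=0, 1 mod 4=1
i=1  r:0+0=>0  c:2·1+1=>3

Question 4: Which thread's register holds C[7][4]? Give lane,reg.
r=7->g=7,rb=0  c=4->t=2,b0=0
L=7*4+2=30  i=0*2+0=0

30,0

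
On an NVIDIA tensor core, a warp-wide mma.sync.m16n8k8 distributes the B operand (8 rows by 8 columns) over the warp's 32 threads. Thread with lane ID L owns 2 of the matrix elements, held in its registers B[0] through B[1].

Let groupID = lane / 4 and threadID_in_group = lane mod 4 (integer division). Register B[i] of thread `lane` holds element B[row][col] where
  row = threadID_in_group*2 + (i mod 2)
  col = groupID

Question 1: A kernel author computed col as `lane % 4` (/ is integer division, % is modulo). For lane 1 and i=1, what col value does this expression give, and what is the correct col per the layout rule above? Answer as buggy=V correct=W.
buggy=1 correct=0

`lane % 4`[1,1]→1
lane 1→1/4=0, 1 mod 4=1
i=1  r:2·1+1→3  c:0
col: 1 vs 0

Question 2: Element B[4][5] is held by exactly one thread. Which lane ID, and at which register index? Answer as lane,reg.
22,0

c: 5->gid=5  r: 4->tid=2,i&1=0
L=5*4+2=22  i=0=0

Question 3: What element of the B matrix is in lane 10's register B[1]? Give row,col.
lane 10: G=2 (10/4), T=2 (10%4)
i=1: r=2*2+1=5, c=G=2

5,2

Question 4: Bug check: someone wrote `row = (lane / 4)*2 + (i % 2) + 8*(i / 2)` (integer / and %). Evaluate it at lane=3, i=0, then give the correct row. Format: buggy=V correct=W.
`(lane / 4)*2 + (i % 2) + 8*(i / 2)`[3,0]->0
L=3->gid=3>>2=0, tid=3&3=3
[0]->row 3·2+0=6  col gid=0
row: 0 vs 6

buggy=0 correct=6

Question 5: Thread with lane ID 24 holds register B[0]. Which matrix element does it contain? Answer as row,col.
L=24⇒gr=24>>2=6, th=24&3=0
[0]⇒row 0·2+0=0  col gr=6

0,6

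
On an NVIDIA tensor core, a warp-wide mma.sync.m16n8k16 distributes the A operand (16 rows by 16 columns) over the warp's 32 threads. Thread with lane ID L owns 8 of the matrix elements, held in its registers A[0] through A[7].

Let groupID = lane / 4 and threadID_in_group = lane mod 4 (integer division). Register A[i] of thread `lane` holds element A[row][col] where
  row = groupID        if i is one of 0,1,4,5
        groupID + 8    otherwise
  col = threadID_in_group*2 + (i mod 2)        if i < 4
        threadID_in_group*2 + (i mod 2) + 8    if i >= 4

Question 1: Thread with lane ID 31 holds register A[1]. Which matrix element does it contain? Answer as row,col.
7,7

L=31=>grp=31>>2=7, tig=31&3=3
[1]=>row 7+0=7  col 3·2+1+0=7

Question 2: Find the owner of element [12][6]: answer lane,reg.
r: 12->gid=4,r8=1  c: 6->c8=0,tid=3,i&1=0
L=4*4+3=19  i=0*4+1*2+0=2

19,2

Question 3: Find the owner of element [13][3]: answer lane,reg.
r=13⇒gr=5,Rb=1  c=3⇒Cb=0,th=1,odd=1
L=5*4+1=21  i=0*4+1*2+1=3

21,3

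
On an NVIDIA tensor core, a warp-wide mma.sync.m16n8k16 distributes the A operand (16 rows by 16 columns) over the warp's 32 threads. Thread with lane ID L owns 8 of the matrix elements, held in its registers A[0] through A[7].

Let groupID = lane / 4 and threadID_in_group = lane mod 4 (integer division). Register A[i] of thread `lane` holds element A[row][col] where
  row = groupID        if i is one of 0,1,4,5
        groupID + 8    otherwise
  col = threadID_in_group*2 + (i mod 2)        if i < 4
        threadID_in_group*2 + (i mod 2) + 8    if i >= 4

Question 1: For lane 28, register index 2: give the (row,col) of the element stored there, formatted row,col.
lane 28=>28/4=7, 28 mod 4=0
i=2  r:7+8=>15  c:2·0+0+0=>0

15,0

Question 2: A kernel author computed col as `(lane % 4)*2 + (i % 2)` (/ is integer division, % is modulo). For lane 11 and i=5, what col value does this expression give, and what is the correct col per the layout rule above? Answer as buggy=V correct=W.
buggy=7 correct=15

`(lane % 4)*2 + (i % 2)`[11,5]->7
lane 11->11/4=2, 11 mod 4=3
i=5  r:2+0->2  c:2·3+1+8->15
col: 7 vs 15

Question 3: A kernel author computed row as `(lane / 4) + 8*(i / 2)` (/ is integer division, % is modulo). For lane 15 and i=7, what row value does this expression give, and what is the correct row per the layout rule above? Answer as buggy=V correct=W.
`(lane / 4) + 8*(i / 2)`[15,7]→27
15: G=3,T=3
[7] (3+8,3*2+1+8) = (11,15)
row: 27 vs 11

buggy=27 correct=11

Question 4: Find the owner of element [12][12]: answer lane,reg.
r:12=>grp=4,rB=1  c:12=>cB=1,tig=2,lo=0
L=4*4+2=18  i=1*4+1*2+0=6

18,6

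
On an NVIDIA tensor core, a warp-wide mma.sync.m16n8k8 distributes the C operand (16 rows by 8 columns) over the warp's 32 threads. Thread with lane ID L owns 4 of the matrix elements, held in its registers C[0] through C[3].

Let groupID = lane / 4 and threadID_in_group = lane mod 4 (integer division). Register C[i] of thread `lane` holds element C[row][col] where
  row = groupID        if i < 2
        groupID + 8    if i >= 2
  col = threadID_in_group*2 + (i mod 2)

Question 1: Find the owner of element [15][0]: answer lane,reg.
28,2

r=15⇒gr=7,Rb=1  c=0⇒th=0,odd=0
L=7*4+0=28  i=1*2+0=2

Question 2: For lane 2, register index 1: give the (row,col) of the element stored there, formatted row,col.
0,5

lane 2: G=0 (2/4), T=2 (2%4)
i=1: r=0+0=0, c=2*2+1=5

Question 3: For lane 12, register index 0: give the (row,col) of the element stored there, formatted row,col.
3,0

L=12->gid=12>>2=3, tid=12&3=0
[0]->row 3+0=3  col 0·2+0=0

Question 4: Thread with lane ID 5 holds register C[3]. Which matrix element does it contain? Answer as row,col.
9,3

lane 5: gr=1 (5/4), th=1 (5%4)
i=3: r=1+8=9, c=1*2+1=3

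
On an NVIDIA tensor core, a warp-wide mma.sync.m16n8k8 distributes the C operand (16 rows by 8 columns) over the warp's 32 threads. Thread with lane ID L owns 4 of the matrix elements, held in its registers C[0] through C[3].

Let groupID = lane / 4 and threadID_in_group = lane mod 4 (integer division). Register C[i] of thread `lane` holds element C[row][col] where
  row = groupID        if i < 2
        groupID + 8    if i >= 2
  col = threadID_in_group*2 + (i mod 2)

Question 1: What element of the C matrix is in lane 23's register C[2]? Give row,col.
23: G=5,T=3
[2] (5+8,3*2+0) = (13,6)

13,6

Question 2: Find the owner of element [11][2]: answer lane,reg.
13,2

r: 11->gid=3,r8=1  c: 2->tid=1,i&1=0
L=3*4+1=13  i=1*2+0=2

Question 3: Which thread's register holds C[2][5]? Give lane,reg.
10,1

r:2=>grp=2,rB=0  c:5=>tig=2,lo=1
L=2*4+2=10  i=0*2+1=1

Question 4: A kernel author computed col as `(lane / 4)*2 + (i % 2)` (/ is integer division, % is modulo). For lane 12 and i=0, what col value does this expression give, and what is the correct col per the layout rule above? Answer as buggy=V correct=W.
`(lane / 4)*2 + (i % 2)`[12,0]⇒6
L=12⇒gr=12>>2=3, th=12&3=0
[0]⇒row 3+0=3  col 0·2+0=0
col: 6 vs 0

buggy=6 correct=0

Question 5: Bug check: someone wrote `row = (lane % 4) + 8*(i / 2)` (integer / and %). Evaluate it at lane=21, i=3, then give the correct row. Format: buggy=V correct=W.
buggy=9 correct=13

`(lane % 4) + 8*(i / 2)`[21,3]->9
L=21->gid=21>>2=5, tid=21&3=1
[3]->row 5+8=13  col 1·2+1=3
row: 9 vs 13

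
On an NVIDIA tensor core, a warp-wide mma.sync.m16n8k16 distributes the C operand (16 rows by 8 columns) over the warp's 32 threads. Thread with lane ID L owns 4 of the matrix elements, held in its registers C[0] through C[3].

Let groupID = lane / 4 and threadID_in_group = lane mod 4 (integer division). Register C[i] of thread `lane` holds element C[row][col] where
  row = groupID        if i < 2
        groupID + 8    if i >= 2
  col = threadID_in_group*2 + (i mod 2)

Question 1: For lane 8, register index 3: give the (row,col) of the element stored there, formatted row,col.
10,1

L=8=>grp=8>>2=2, tig=8&3=0
[3]=>row 2+8=10  col 0·2+1=1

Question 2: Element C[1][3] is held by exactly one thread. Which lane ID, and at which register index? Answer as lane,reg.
5,1

r=1->g=1,rb=0  c=3->t=1,b0=1
L=1*4+1=5  i=0*2+1=1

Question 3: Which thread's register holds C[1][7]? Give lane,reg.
r=1->g=1,rb=0  c=7->t=3,b0=1
L=1*4+3=7  i=0*2+1=1

7,1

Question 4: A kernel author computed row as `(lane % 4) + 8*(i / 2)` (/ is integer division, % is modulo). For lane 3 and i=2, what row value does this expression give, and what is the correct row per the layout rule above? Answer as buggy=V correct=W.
`(lane % 4) + 8*(i / 2)`[3,2]→11
3: G=0,T=3
[2] (0+8,3*2+0) = (8,6)
row: 11 vs 8

buggy=11 correct=8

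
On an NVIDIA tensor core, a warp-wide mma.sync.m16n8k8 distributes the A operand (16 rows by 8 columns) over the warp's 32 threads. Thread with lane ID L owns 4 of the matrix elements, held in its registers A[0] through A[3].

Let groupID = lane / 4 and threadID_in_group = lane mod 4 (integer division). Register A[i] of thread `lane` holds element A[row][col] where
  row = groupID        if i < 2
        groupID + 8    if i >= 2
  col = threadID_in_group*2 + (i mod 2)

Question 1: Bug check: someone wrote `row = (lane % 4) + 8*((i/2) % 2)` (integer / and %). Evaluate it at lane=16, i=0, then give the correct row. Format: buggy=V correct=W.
`(lane % 4) + 8*((i/2) % 2)`[16,0]->0
lane 16: g=4 (16/4), t=0 (16%4)
i=0: r=4+0=4, c=0*2+0=0
row: 0 vs 4

buggy=0 correct=4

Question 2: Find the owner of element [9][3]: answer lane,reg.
r=9⇒gr=1,Rb=1  c=3⇒th=1,odd=1
L=1*4+1=5  i=1*2+1=3

5,3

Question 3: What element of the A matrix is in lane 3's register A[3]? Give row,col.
8,7

lane 3=>3/4=0, 3 mod 4=3
i=3  r:0+8=>8  c:2·3+1=>7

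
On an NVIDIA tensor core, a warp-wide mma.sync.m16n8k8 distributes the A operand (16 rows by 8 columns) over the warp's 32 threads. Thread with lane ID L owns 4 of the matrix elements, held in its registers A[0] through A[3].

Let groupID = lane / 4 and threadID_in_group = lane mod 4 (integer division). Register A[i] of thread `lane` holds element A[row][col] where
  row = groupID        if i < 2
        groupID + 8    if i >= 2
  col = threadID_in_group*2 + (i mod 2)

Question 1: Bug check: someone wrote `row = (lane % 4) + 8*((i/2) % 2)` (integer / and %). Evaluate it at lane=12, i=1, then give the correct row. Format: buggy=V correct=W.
buggy=0 correct=3

`(lane % 4) + 8*((i/2) % 2)`[12,1]->0
L=12->gid=12>>2=3, tid=12&3=0
[1]->row 3+0=3  col 0·2+1=1
row: 0 vs 3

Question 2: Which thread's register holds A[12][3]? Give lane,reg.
17,3

r:12=>grp=4,rB=1  c:3=>tig=1,lo=1
L=4*4+1=17  i=1*2+1=3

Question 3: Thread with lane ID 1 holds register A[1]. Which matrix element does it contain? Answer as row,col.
0,3

1: grp=0,tig=1
[1] (0+0,1*2+1) = (0,3)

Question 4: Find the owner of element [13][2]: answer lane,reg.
r:13=>grp=5,rB=1  c:2=>tig=1,lo=0
L=5*4+1=21  i=1*2+0=2

21,2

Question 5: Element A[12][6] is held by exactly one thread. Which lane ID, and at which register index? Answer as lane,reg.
19,2

r=12⇒gr=4,Rb=1  c=6⇒th=3,odd=0
L=4*4+3=19  i=1*2+0=2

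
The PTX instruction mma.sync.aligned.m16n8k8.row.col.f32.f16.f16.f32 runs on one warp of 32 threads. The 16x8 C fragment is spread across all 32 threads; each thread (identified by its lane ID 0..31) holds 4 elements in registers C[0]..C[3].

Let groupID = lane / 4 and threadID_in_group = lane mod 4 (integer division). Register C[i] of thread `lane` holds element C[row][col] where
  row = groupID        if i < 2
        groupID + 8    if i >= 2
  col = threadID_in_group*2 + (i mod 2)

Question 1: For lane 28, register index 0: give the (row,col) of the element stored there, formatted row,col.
28: G=7,T=0
[0] (7+0,0*2+0) = (7,0)

7,0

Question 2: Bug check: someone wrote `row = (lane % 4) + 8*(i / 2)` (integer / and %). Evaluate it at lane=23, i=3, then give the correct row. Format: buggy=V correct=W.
`(lane % 4) + 8*(i / 2)`[23,3]->11
23: g=5,t=3
[3] (5+8,3*2+1) = (13,7)
row: 11 vs 13

buggy=11 correct=13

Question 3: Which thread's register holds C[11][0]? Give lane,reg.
12,2

r: 11->gid=3,r8=1  c: 0->tid=0,i&1=0
L=3*4+0=12  i=1*2+0=2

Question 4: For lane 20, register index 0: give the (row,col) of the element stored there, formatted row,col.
lane 20→20/4=5, 20 mod 4=0
i=0  r:5+0→5  c:2·0+0→0

5,0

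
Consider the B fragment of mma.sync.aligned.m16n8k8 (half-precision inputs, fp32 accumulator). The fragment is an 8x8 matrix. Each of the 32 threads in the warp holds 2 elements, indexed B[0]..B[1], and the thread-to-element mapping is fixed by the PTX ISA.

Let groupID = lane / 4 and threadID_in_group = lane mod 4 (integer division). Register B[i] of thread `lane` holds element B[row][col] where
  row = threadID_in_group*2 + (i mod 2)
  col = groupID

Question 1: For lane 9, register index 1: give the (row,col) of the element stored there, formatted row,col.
9: g=2,t=1
[1] (1*2+1,2) = (3,2)

3,2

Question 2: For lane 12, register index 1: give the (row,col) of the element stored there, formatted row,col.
1,3

lane 12: G=3 (12/4), T=0 (12%4)
i=1: r=0*2+1=1, c=G=3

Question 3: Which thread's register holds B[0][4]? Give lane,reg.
16,0

c:4=>grp=4  r:0=>tig=0,lo=0
L=4*4+0=16  i=0=0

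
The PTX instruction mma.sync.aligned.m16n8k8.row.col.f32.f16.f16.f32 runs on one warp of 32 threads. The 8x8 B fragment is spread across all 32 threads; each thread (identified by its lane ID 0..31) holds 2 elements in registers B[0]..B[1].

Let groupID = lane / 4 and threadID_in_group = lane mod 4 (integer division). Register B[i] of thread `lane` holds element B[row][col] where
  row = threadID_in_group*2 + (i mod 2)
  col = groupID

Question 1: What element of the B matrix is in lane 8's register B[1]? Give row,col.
8: gid=2,tid=0
[1] (0*2+1,2) = (1,2)

1,2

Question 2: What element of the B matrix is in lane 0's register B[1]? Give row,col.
1,0

L=0->g=0>>2=0, t=0&3=0
[1]->row 0·2+1=1  col g=0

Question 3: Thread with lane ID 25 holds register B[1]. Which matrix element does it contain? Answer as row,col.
L=25→G=25>>2=6, T=25&3=1
[1]→row 1·2+1=3  col G=6

3,6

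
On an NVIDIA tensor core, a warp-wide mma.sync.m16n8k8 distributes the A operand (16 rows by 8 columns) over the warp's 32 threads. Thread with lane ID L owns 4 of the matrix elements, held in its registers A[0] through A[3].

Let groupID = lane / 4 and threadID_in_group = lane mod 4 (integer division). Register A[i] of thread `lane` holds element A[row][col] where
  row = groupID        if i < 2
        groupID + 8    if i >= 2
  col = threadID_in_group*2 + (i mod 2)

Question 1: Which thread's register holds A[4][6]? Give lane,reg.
19,0

r: 4->gid=4,r8=0  c: 6->tid=3,i&1=0
L=4*4+3=19  i=0*2+0=0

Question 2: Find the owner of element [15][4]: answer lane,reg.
r=15→G=7,rhi=1  c=4→T=2,p=0
L=7*4+2=30  i=1*2+0=2

30,2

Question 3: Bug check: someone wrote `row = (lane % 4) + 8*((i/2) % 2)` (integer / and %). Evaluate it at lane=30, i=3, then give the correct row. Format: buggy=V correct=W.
buggy=10 correct=15

`(lane % 4) + 8*((i/2) % 2)`[30,3]⇒10
L=30⇒gr=30>>2=7, th=30&3=2
[3]⇒row 7+8=15  col 2·2+1=5
row: 10 vs 15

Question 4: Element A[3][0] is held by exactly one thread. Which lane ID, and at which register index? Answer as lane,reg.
r=3→G=3,rhi=0  c=0→T=0,p=0
L=3*4+0=12  i=0*2+0=0

12,0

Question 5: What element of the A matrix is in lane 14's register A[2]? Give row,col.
11,4

lane 14->14/4=3, 14 mod 4=2
i=2  r:3+8->11  c:2·2+0->4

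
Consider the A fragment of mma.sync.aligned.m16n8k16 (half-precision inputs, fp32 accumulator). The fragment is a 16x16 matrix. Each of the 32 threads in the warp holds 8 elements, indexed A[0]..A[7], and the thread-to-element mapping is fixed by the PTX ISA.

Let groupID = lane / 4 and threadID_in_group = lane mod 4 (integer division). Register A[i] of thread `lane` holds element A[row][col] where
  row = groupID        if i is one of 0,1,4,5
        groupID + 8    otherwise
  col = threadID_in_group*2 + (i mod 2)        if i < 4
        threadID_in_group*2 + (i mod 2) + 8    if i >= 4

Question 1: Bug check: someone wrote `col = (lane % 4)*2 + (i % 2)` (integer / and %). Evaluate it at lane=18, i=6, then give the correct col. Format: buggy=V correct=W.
buggy=4 correct=12

`(lane % 4)*2 + (i % 2)`[18,6]->4
18: g=4,t=2
[6] (4+8,2*2+0+8) = (12,12)
col: 4 vs 12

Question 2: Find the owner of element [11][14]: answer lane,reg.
r=11→G=3,rhi=1  c=14→chi=1,T=3,p=0
L=3*4+3=15  i=1*4+1*2+0=6

15,6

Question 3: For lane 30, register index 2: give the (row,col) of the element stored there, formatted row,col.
15,4

L=30=>grp=30>>2=7, tig=30&3=2
[2]=>row 7+8=15  col 2·2+0+0=4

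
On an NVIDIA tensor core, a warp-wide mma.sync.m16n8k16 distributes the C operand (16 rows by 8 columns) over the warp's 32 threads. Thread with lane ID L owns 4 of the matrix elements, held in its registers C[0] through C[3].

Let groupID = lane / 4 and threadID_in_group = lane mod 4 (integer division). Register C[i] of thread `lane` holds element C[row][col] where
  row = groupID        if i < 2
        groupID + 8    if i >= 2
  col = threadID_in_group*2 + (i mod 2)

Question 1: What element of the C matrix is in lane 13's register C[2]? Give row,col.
L=13⇒gr=13>>2=3, th=13&3=1
[2]⇒row 3+8=11  col 1·2+0=2

11,2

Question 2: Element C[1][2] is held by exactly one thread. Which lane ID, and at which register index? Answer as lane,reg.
5,0

r=1→G=1,rhi=0  c=2→T=1,p=0
L=1*4+1=5  i=0*2+0=0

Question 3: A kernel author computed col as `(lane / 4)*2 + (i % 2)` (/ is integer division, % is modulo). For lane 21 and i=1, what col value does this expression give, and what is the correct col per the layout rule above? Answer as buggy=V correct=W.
`(lane / 4)*2 + (i % 2)`[21,1]→11
L=21→G=21>>2=5, T=21&3=1
[1]→row 5+0=5  col 1·2+1=3
col: 11 vs 3

buggy=11 correct=3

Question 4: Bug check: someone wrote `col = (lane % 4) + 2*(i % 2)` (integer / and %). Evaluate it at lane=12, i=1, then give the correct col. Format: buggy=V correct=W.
buggy=2 correct=1

`(lane % 4) + 2*(i % 2)`[12,1]->2
L=12->gid=12>>2=3, tid=12&3=0
[1]->row 3+0=3  col 0·2+1=1
col: 2 vs 1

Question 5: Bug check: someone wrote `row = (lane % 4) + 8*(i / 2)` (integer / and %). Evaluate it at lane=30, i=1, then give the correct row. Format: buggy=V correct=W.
buggy=2 correct=7

`(lane % 4) + 8*(i / 2)`[30,1]->2
30: g=7,t=2
[1] (7+0,2*2+1) = (7,5)
row: 2 vs 7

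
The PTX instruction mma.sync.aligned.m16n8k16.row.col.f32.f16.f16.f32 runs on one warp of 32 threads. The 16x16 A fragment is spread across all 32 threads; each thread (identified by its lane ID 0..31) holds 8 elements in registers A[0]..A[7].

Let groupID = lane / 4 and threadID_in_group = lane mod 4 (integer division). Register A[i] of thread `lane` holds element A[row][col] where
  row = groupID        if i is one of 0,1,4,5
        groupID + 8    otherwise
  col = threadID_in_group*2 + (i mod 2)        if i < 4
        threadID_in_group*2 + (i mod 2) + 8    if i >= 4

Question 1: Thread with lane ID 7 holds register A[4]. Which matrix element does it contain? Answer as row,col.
1,14

7: grp=1,tig=3
[4] (1+0,3*2+0+8) = (1,14)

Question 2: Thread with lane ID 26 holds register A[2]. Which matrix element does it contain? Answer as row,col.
14,4

lane 26→26/4=6, 26 mod 4=2
i=2  r:6+8→14  c:2·2+0+0→4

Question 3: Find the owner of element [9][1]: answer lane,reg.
r=9->g=1,rb=1  c=1->cb=0,t=0,b0=1
L=1*4+0=4  i=0*4+1*2+1=3

4,3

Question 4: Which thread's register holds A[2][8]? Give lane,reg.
r=2->g=2,rb=0  c=8->cb=1,t=0,b0=0
L=2*4+0=8  i=1*4+0*2+0=4

8,4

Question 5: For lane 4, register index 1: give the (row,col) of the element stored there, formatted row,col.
lane 4=>4/4=1, 4 mod 4=0
i=1  r:1+0=>1  c:2·0+1+0=>1

1,1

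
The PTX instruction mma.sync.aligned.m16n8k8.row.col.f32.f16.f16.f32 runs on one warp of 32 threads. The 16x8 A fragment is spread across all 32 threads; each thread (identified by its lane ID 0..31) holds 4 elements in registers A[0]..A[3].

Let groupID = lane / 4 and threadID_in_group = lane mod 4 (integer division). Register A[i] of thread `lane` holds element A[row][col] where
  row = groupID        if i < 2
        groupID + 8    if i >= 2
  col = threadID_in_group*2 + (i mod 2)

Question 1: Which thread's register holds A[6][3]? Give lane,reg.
r:6=>grp=6,rB=0  c:3=>tig=1,lo=1
L=6*4+1=25  i=0*2+1=1

25,1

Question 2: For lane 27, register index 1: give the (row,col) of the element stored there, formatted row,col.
6,7

27: gr=6,th=3
[1] (6+0,3*2+1) = (6,7)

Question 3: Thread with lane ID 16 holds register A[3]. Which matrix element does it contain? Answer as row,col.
12,1

L=16->gid=16>>2=4, tid=16&3=0
[3]->row 4+8=12  col 0·2+1=1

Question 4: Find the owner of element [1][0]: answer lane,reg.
r=1⇒gr=1,Rb=0  c=0⇒th=0,odd=0
L=1*4+0=4  i=0*2+0=0

4,0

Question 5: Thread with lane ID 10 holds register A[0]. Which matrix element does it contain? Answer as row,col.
2,4

L=10=>grp=10>>2=2, tig=10&3=2
[0]=>row 2+0=2  col 2·2+0=4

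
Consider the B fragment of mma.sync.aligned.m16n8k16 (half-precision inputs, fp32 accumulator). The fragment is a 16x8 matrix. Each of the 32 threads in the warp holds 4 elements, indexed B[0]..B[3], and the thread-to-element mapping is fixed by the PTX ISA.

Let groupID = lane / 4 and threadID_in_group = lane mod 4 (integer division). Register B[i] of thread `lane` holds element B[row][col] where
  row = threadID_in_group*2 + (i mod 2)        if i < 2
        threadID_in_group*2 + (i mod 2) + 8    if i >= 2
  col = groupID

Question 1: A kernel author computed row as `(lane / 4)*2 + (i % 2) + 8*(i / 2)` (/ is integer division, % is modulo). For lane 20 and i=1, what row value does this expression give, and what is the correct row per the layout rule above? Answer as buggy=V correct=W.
`(lane / 4)*2 + (i % 2) + 8*(i / 2)`[20,1]=>11
lane 20: grp=5 (20/4), tig=0 (20%4)
i=1: r=0*2+1+0=1, c=grp=5
row: 11 vs 1

buggy=11 correct=1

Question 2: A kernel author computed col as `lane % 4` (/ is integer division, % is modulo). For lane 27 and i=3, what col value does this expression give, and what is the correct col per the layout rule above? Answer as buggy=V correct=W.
buggy=3 correct=6

`lane % 4`[27,3]->3
L=27->g=27>>2=6, t=27&3=3
[3]->row 3·2+1+8=15  col g=6
col: 3 vs 6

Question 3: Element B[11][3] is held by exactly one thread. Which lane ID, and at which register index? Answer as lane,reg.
13,3

c=3⇒gr=3  r=11⇒Rb=1,th=1,odd=1
L=3*4+1=13  i=1*2+1=3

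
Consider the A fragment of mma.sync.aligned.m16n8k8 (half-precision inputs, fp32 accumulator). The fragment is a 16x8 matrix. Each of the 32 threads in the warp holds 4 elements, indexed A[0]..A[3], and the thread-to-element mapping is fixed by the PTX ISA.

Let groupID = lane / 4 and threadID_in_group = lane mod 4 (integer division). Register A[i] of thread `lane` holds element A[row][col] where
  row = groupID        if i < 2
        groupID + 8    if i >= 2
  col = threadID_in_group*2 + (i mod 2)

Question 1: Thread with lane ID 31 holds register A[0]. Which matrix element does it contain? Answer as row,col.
lane 31: gr=7 (31/4), th=3 (31%4)
i=0: r=7+0=7, c=3*2+0=6

7,6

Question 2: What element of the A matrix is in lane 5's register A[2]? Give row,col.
9,2

lane 5: G=1 (5/4), T=1 (5%4)
i=2: r=1+8=9, c=1*2+0=2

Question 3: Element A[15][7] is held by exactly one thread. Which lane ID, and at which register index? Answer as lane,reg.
31,3

r: 15->gid=7,r8=1  c: 7->tid=3,i&1=1
L=7*4+3=31  i=1*2+1=3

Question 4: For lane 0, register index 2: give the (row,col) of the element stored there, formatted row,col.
L=0⇒gr=0>>2=0, th=0&3=0
[2]⇒row 0+8=8  col 0·2+0=0

8,0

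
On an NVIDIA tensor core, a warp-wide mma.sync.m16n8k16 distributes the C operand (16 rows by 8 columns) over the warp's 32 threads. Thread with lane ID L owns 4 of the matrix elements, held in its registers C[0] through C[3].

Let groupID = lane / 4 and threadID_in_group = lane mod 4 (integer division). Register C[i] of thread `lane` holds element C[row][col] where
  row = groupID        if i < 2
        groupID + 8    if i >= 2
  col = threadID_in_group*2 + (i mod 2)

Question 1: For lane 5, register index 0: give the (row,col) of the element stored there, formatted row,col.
1,2

lane 5→5/4=1, 5 mod 4=1
i=0  r:1+0→1  c:2·1+0→2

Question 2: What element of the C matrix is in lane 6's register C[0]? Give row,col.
1,4

lane 6: gr=1 (6/4), th=2 (6%4)
i=0: r=1+0=1, c=2*2+0=4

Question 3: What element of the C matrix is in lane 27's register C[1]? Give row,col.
6,7

L=27->g=27>>2=6, t=27&3=3
[1]->row 6+0=6  col 3·2+1=7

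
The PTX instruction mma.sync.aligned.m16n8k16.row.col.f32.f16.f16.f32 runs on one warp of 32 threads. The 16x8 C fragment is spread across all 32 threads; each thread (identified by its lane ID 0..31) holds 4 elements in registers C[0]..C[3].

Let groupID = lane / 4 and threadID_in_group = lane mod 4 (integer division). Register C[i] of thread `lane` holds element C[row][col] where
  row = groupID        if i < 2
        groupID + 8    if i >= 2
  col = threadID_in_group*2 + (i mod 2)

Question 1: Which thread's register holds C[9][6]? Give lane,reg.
7,2

r=9⇒gr=1,Rb=1  c=6⇒th=3,odd=0
L=1*4+3=7  i=1*2+0=2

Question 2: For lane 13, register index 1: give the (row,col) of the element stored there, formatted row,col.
lane 13⇒13/4=3, 13 mod 4=1
i=1  r:3+0⇒3  c:2·1+1⇒3

3,3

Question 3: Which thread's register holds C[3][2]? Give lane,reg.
13,0

r: 3->gid=3,r8=0  c: 2->tid=1,i&1=0
L=3*4+1=13  i=0*2+0=0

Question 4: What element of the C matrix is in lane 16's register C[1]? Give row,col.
4,1

16: g=4,t=0
[1] (4+0,0*2+1) = (4,1)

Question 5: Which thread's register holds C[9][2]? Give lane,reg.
5,2

r: 9->gid=1,r8=1  c: 2->tid=1,i&1=0
L=1*4+1=5  i=1*2+0=2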